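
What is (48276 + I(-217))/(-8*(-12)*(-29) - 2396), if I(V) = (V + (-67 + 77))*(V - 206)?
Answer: -135837/5180 ≈ -26.223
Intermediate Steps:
I(V) = (-206 + V)*(10 + V) (I(V) = (V + 10)*(-206 + V) = (10 + V)*(-206 + V) = (-206 + V)*(10 + V))
(48276 + I(-217))/(-8*(-12)*(-29) - 2396) = (48276 + (-2060 + (-217)² - 196*(-217)))/(-8*(-12)*(-29) - 2396) = (48276 + (-2060 + 47089 + 42532))/(96*(-29) - 2396) = (48276 + 87561)/(-2784 - 2396) = 135837/(-5180) = 135837*(-1/5180) = -135837/5180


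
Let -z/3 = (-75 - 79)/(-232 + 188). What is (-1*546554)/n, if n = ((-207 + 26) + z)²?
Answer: -2186216/146689 ≈ -14.904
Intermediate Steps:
z = -21/2 (z = -3*(-75 - 79)/(-232 + 188) = -(-462)/(-44) = -(-462)*(-1)/44 = -3*7/2 = -21/2 ≈ -10.500)
n = 146689/4 (n = ((-207 + 26) - 21/2)² = (-181 - 21/2)² = (-383/2)² = 146689/4 ≈ 36672.)
(-1*546554)/n = (-1*546554)/(146689/4) = -546554*4/146689 = -2186216/146689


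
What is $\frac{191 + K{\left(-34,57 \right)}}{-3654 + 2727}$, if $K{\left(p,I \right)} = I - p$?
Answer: $- \frac{94}{309} \approx -0.30421$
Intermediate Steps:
$\frac{191 + K{\left(-34,57 \right)}}{-3654 + 2727} = \frac{191 + \left(57 - -34\right)}{-3654 + 2727} = \frac{191 + \left(57 + 34\right)}{-927} = \left(191 + 91\right) \left(- \frac{1}{927}\right) = 282 \left(- \frac{1}{927}\right) = - \frac{94}{309}$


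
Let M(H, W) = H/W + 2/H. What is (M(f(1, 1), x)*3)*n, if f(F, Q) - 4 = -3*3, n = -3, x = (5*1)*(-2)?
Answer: -9/10 ≈ -0.90000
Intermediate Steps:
x = -10 (x = 5*(-2) = -10)
f(F, Q) = -5 (f(F, Q) = 4 - 3*3 = 4 - 9 = -5)
M(H, W) = 2/H + H/W
(M(f(1, 1), x)*3)*n = ((2/(-5) - 5/(-10))*3)*(-3) = ((2*(-⅕) - 5*(-⅒))*3)*(-3) = ((-⅖ + ½)*3)*(-3) = ((⅒)*3)*(-3) = (3/10)*(-3) = -9/10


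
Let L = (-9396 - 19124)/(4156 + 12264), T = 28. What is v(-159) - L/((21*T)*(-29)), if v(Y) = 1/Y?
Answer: -790357/123663946 ≈ -0.0063912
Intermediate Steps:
L = -1426/821 (L = -28520/16420 = -28520*1/16420 = -1426/821 ≈ -1.7369)
v(-159) - L/((21*T)*(-29)) = 1/(-159) - (-1426)/(821*((21*28)*(-29))) = -1/159 - (-1426)/(821*(588*(-29))) = -1/159 - (-1426)/(821*(-17052)) = -1/159 - (-1426)*(-1)/(821*17052) = -1/159 - 1*713/6999846 = -1/159 - 713/6999846 = -790357/123663946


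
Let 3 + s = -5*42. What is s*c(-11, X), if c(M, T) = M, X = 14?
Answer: 2343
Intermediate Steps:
s = -213 (s = -3 - 5*42 = -3 - 210 = -213)
s*c(-11, X) = -213*(-11) = 2343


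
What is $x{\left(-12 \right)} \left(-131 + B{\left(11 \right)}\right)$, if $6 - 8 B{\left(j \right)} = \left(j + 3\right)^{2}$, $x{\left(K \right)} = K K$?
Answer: $-22284$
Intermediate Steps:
$x{\left(K \right)} = K^{2}$
$B{\left(j \right)} = \frac{3}{4} - \frac{\left(3 + j\right)^{2}}{8}$ ($B{\left(j \right)} = \frac{3}{4} - \frac{\left(j + 3\right)^{2}}{8} = \frac{3}{4} - \frac{\left(3 + j\right)^{2}}{8}$)
$x{\left(-12 \right)} \left(-131 + B{\left(11 \right)}\right) = \left(-12\right)^{2} \left(-131 + \left(\frac{3}{4} - \frac{\left(3 + 11\right)^{2}}{8}\right)\right) = 144 \left(-131 + \left(\frac{3}{4} - \frac{14^{2}}{8}\right)\right) = 144 \left(-131 + \left(\frac{3}{4} - \frac{49}{2}\right)\right) = 144 \left(-131 - \frac{95}{4}\right) = 144 \left(- \frac{619}{4}\right) = -22284$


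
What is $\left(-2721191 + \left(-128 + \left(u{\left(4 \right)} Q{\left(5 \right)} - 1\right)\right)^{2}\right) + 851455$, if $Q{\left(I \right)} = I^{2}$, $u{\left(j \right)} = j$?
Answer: $-1868895$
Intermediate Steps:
$\left(-2721191 + \left(-128 + \left(u{\left(4 \right)} Q{\left(5 \right)} - 1\right)\right)^{2}\right) + 851455 = \left(-2721191 + \left(-128 - \left(1 - 4 \cdot 5^{2}\right)\right)^{2}\right) + 851455 = \left(-2721191 + \left(-128 + \left(4 \cdot 25 - 1\right)\right)^{2}\right) + 851455 = \left(-2721191 + \left(-128 + \left(100 - 1\right)\right)^{2}\right) + 851455 = \left(-2721191 + \left(-128 + 99\right)^{2}\right) + 851455 = \left(-2721191 + \left(-29\right)^{2}\right) + 851455 = \left(-2721191 + 841\right) + 851455 = -2720350 + 851455 = -1868895$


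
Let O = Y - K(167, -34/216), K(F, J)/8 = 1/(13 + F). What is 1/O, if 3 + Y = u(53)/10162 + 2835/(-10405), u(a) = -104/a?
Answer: -25217942985/83650506856 ≈ -0.30147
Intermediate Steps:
K(F, J) = 8/(13 + F)
Y = -1833993542/560398733 (Y = -3 + (-104/53/10162 + 2835/(-10405)) = -3 + (-104*1/53*(1/10162) + 2835*(-1/10405)) = -3 + (-104/53*1/10162 - 567/2081) = -3 + (-52/269293 - 567/2081) = -3 - 152797343/560398733 = -1833993542/560398733 ≈ -3.2727)
O = -83650506856/25217942985 (O = -1833993542/560398733 - 8/(13 + 167) = -1833993542/560398733 - 8/180 = -1833993542/560398733 - 1*2/45 = -1833993542/560398733 - 2/45 = -83650506856/25217942985 ≈ -3.3171)
1/O = 1/(-83650506856/25217942985) = -25217942985/83650506856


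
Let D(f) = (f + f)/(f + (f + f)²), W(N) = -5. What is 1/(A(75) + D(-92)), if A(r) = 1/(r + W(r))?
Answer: 25690/227 ≈ 113.17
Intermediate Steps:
D(f) = 2*f/(f + 4*f²) (D(f) = (2*f)/(f + (2*f)²) = (2*f)/(f + 4*f²) = 2*f/(f + 4*f²))
A(r) = 1/(-5 + r) (A(r) = 1/(r - 5) = 1/(-5 + r))
1/(A(75) + D(-92)) = 1/(1/(-5 + 75) + 2/(1 + 4*(-92))) = 1/(1/70 + 2/(1 - 368)) = 1/(1/70 + 2/(-367)) = 1/(1/70 + 2*(-1/367)) = 1/(1/70 - 2/367) = 1/(227/25690) = 25690/227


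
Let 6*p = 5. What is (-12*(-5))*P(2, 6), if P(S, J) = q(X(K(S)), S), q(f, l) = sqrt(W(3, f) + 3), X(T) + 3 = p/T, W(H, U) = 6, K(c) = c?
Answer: 180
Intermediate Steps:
p = 5/6 (p = (1/6)*5 = 5/6 ≈ 0.83333)
X(T) = -3 + 5/(6*T)
q(f, l) = 3 (q(f, l) = sqrt(6 + 3) = sqrt(9) = 3)
P(S, J) = 3
(-12*(-5))*P(2, 6) = -12*(-5)*3 = 60*3 = 180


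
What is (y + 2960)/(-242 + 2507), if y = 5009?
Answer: 7969/2265 ≈ 3.5183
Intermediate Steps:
(y + 2960)/(-242 + 2507) = (5009 + 2960)/(-242 + 2507) = 7969/2265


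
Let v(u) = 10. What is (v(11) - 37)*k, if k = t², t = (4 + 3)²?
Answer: -64827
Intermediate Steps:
t = 49 (t = 7² = 49)
k = 2401 (k = 49² = 2401)
(v(11) - 37)*k = (10 - 37)*2401 = -27*2401 = -64827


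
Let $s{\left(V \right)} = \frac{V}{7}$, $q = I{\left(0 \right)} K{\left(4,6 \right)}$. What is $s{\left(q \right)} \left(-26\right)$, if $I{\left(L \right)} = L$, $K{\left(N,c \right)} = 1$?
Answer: $0$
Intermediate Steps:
$q = 0$ ($q = 0 \cdot 1 = 0$)
$s{\left(V \right)} = \frac{V}{7}$ ($s{\left(V \right)} = V \frac{1}{7} = \frac{V}{7}$)
$s{\left(q \right)} \left(-26\right) = \frac{1}{7} \cdot 0 \left(-26\right) = 0 \left(-26\right) = 0$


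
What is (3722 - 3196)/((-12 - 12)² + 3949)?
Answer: 526/4525 ≈ 0.11624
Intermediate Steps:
(3722 - 3196)/((-12 - 12)² + 3949) = 526/((-24)² + 3949) = 526/(576 + 3949) = 526/4525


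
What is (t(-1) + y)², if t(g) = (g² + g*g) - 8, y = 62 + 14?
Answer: 4900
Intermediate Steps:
y = 76
t(g) = -8 + 2*g² (t(g) = (g² + g²) - 8 = 2*g² - 8 = -8 + 2*g²)
(t(-1) + y)² = ((-8 + 2*(-1)²) + 76)² = ((-8 + 2*1) + 76)² = ((-8 + 2) + 76)² = (-6 + 76)² = 70² = 4900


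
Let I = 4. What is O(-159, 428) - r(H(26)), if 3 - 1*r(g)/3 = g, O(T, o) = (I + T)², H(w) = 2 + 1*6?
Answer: 24040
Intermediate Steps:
H(w) = 8 (H(w) = 2 + 6 = 8)
O(T, o) = (4 + T)²
r(g) = 9 - 3*g
O(-159, 428) - r(H(26)) = (4 - 159)² - (9 - 3*8) = (-155)² - (9 - 24) = 24025 - 1*(-15) = 24025 + 15 = 24040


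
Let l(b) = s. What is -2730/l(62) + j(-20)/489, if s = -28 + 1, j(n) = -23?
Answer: 148261/1467 ≈ 101.06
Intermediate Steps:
s = -27
l(b) = -27
-2730/l(62) + j(-20)/489 = -2730/(-27) - 23/489 = -2730*(-1/27) - 23*1/489 = 910/9 - 23/489 = 148261/1467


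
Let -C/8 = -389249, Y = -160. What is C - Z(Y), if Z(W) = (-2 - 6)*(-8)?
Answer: 3113928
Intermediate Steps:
C = 3113992 (C = -8*(-389249) = 3113992)
Z(W) = 64 (Z(W) = -8*(-8) = 64)
C - Z(Y) = 3113992 - 1*64 = 3113992 - 64 = 3113928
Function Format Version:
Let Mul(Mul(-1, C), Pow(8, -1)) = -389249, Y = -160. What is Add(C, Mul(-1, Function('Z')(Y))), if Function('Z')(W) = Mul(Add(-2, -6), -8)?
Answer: 3113928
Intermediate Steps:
C = 3113992 (C = Mul(-8, -389249) = 3113992)
Function('Z')(W) = 64 (Function('Z')(W) = Mul(-8, -8) = 64)
Add(C, Mul(-1, Function('Z')(Y))) = Add(3113992, Mul(-1, 64)) = Add(3113992, -64) = 3113928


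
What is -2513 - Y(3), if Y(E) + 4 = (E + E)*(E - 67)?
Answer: -2125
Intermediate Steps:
Y(E) = -4 + 2*E*(-67 + E) (Y(E) = -4 + (E + E)*(E - 67) = -4 + (2*E)*(-67 + E) = -4 + 2*E*(-67 + E))
-2513 - Y(3) = -2513 - (-4 - 134*3 + 2*3²) = -2513 - (-4 - 402 + 2*9) = -2513 - (-4 - 402 + 18) = -2513 - 1*(-388) = -2513 + 388 = -2125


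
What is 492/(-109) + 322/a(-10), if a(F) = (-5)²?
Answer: 22798/2725 ≈ 8.3662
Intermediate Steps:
a(F) = 25
492/(-109) + 322/a(-10) = 492/(-109) + 322/25 = 492*(-1/109) + 322*(1/25) = -492/109 + 322/25 = 22798/2725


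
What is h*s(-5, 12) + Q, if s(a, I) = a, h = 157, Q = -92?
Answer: -877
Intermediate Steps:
h*s(-5, 12) + Q = 157*(-5) - 92 = -785 - 92 = -877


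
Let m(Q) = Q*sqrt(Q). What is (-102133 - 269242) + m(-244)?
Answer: -371375 - 488*I*sqrt(61) ≈ -3.7138e+5 - 3811.4*I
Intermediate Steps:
m(Q) = Q**(3/2)
(-102133 - 269242) + m(-244) = (-102133 - 269242) + (-244)**(3/2) = -371375 - 488*I*sqrt(61)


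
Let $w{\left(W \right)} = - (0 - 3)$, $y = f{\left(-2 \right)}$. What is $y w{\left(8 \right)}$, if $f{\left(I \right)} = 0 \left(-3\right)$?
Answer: $0$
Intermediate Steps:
$f{\left(I \right)} = 0$
$y = 0$
$w{\left(W \right)} = 3$ ($w{\left(W \right)} = \left(-1\right) \left(-3\right) = 3$)
$y w{\left(8 \right)} = 0 \cdot 3 = 0$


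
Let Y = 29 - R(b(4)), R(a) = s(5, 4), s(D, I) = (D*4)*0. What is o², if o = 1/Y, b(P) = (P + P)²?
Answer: 1/841 ≈ 0.0011891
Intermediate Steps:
b(P) = 4*P² (b(P) = (2*P)² = 4*P²)
s(D, I) = 0 (s(D, I) = (4*D)*0 = 0)
R(a) = 0
Y = 29 (Y = 29 - 0 = 29 - 1*0 = 29 + 0 = 29)
o = 1/29 ≈ 0.034483
o² = (1/29)² = 1/841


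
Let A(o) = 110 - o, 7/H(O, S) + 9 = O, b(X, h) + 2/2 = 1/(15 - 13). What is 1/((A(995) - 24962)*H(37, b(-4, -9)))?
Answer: -4/25847 ≈ -0.00015476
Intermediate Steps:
b(X, h) = -½ (b(X, h) = -1 + 1/(15 - 13) = -1 + 1/2 = -1 + ½ = -½)
H(O, S) = 7/(-9 + O)
1/((A(995) - 24962)*H(37, b(-4, -9))) = 1/(((110 - 1*995) - 24962)*((7/(-9 + 37)))) = 1/(((110 - 995) - 24962)*((7/28))) = 1/((-885 - 24962)*((7*(1/28)))) = 1/((-25847)*(¼)) = -1/25847*4 = -4/25847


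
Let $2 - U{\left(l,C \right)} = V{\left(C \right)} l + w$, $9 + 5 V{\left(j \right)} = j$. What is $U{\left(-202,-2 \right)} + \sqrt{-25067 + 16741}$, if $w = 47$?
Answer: $- \frac{2447}{5} + i \sqrt{8326} \approx -489.4 + 91.247 i$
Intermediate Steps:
$V{\left(j \right)} = - \frac{9}{5} + \frac{j}{5}$
$U{\left(l,C \right)} = -45 - l \left(- \frac{9}{5} + \frac{C}{5}\right)$ ($U{\left(l,C \right)} = 2 - \left(\left(- \frac{9}{5} + \frac{C}{5}\right) l + 47\right) = 2 - \left(l \left(- \frac{9}{5} + \frac{C}{5}\right) + 47\right) = 2 - \left(47 + l \left(- \frac{9}{5} + \frac{C}{5}\right)\right) = -45 - l \left(- \frac{9}{5} + \frac{C}{5}\right)$)
$U{\left(-202,-2 \right)} + \sqrt{-25067 + 16741} = \left(-45 - - \frac{202 \left(-9 - 2\right)}{5}\right) + \sqrt{-25067 + 16741} = \left(-45 - \left(- \frac{202}{5}\right) \left(-11\right)\right) + \sqrt{-8326} = \left(-45 - \frac{2222}{5}\right) + i \sqrt{8326} = - \frac{2447}{5} + i \sqrt{8326}$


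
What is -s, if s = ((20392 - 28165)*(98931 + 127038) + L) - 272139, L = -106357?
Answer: 1756835533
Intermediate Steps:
s = -1756835533 (s = ((20392 - 28165)*(98931 + 127038) - 106357) - 272139 = (-7773*225969 - 106357) - 272139 = (-1756457037 - 106357) - 272139 = -1756563394 - 272139 = -1756835533)
-s = -1*(-1756835533) = 1756835533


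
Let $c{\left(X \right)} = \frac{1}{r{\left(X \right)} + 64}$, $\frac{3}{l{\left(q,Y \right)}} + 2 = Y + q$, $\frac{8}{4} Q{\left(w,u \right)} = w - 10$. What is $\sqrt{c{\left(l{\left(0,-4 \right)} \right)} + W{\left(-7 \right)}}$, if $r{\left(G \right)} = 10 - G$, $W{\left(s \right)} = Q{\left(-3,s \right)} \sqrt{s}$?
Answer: $\frac{\sqrt{1192 - 577226 i \sqrt{7}}}{298} \approx 2.9335 - 2.9312 i$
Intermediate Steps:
$Q{\left(w,u \right)} = -5 + \frac{w}{2}$ ($Q{\left(w,u \right)} = \frac{w - 10}{2} = \frac{-10 + w}{2} = -5 + \frac{w}{2}$)
$W{\left(s \right)} = - \frac{13 \sqrt{s}}{2}$ ($W{\left(s \right)} = \left(-5 + \frac{1}{2} \left(-3\right)\right) \sqrt{s} = \left(-5 - \frac{3}{2}\right) \sqrt{s} = - \frac{13 \sqrt{s}}{2}$)
$l{\left(q,Y \right)} = \frac{3}{-2 + Y + q}$ ($l{\left(q,Y \right)} = \frac{3}{-2 + \left(Y + q\right)} = \frac{3}{-2 + Y + q}$)
$c{\left(X \right)} = \frac{1}{74 - X}$ ($c{\left(X \right)} = \frac{1}{\left(10 - X\right) + 64} = \frac{1}{74 - X}$)
$\sqrt{c{\left(l{\left(0,-4 \right)} \right)} + W{\left(-7 \right)}} = \sqrt{- \frac{1}{-74 + \frac{3}{-2 - 4 + 0}} - \frac{13 \sqrt{-7}}{2}} = \sqrt{- \frac{1}{-74 + \frac{3}{-6}} - \frac{13 i \sqrt{7}}{2}} = \sqrt{- \frac{1}{-74 + 3 \left(- \frac{1}{6}\right)} - \frac{13 i \sqrt{7}}{2}} = \sqrt{- \frac{1}{-74 - \frac{1}{2}} - \frac{13 i \sqrt{7}}{2}} = \sqrt{- \frac{1}{- \frac{149}{2}} - \frac{13 i \sqrt{7}}{2}} = \sqrt{\left(-1\right) \left(- \frac{2}{149}\right) - \frac{13 i \sqrt{7}}{2}} = \sqrt{\frac{2}{149} - \frac{13 i \sqrt{7}}{2}}$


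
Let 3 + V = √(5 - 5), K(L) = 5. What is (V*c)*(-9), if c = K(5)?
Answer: 135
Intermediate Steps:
V = -3 (V = -3 + √(5 - 5) = -3 + √0 = -3 + 0 = -3)
c = 5
(V*c)*(-9) = -3*5*(-9) = -15*(-9) = 135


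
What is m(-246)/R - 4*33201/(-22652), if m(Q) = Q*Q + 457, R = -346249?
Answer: 1592931850/280115441 ≈ 5.6867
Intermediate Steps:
m(Q) = 457 + Q² (m(Q) = Q² + 457 = 457 + Q²)
m(-246)/R - 4*33201/(-22652) = (457 + (-246)²)/(-346249) - 4*33201/(-22652) = (457 + 60516)*(-1/346249) - 132804*(-1/22652) = 60973*(-1/346249) + 4743/809 = -60973/346249 + 4743/809 = 1592931850/280115441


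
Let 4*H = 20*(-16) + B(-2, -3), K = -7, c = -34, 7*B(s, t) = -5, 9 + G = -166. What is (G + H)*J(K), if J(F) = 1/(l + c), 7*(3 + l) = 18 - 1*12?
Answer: 7145/1012 ≈ 7.0603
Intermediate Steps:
G = -175 (G = -9 - 166 = -175)
B(s, t) = -5/7 (B(s, t) = (⅐)*(-5) = -5/7)
H = -2245/28 (H = (20*(-16) - 5/7)/4 = (-320 - 5/7)/4 = (¼)*(-2245/7) = -2245/28 ≈ -80.179)
l = -15/7 (l = -3 + (18 - 1*12)/7 = -3 + (18 - 12)/7 = -3 + (⅐)*6 = -3 + 6/7 = -15/7 ≈ -2.1429)
J(F) = -7/253 (J(F) = 1/(-15/7 - 34) = 1/(-253/7) = -7/253)
(G + H)*J(K) = (-175 - 2245/28)*(-7/253) = -7145/28*(-7/253) = 7145/1012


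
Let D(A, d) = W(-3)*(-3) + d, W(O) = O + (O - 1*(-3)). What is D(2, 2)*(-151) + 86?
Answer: -1575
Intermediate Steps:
W(O) = 3 + 2*O (W(O) = O + (O + 3) = O + (3 + O) = 3 + 2*O)
D(A, d) = 9 + d (D(A, d) = (3 + 2*(-3))*(-3) + d = (3 - 6)*(-3) + d = -3*(-3) + d = 9 + d)
D(2, 2)*(-151) + 86 = (9 + 2)*(-151) + 86 = 11*(-151) + 86 = -1661 + 86 = -1575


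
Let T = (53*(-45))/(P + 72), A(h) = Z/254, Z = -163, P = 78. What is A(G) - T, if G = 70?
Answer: 9689/635 ≈ 15.258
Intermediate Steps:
A(h) = -163/254
T = -159/10 (T = (53*(-45))/(78 + 72) = -2385/150 = -2385*1/150 = -159/10 ≈ -15.900)
A(G) - T = -163/254 - 1*(-159/10) = -163/254 + 159/10 = 9689/635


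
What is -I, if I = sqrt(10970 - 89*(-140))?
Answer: -sqrt(23430) ≈ -153.07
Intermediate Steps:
I = sqrt(23430) (I = sqrt(10970 + 12460) = sqrt(23430) ≈ 153.07)
-I = -sqrt(23430)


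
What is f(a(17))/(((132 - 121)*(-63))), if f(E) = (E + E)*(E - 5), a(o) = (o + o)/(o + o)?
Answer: 8/693 ≈ 0.011544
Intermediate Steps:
a(o) = 1 (a(o) = (2*o)/((2*o)) = (2*o)*(1/(2*o)) = 1)
f(E) = 2*E*(-5 + E) (f(E) = (2*E)*(-5 + E) = 2*E*(-5 + E))
f(a(17))/(((132 - 121)*(-63))) = (2*1*(-5 + 1))/(((132 - 121)*(-63))) = (2*1*(-4))/((11*(-63))) = -8/(-693) = -8*(-1/693) = 8/693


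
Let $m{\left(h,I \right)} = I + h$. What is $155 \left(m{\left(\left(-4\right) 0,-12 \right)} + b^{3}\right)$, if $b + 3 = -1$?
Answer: $-11780$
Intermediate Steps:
$b = -4$ ($b = -3 - 1 = -4$)
$155 \left(m{\left(\left(-4\right) 0,-12 \right)} + b^{3}\right) = 155 \left(\left(-12 - 0\right) + \left(-4\right)^{3}\right) = 155 \left(\left(-12 + 0\right) - 64\right) = 155 \left(-12 - 64\right) = 155 \left(-76\right) = -11780$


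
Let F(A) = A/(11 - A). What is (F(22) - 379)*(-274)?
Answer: 104394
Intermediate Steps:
(F(22) - 379)*(-274) = (-1*22/(-11 + 22) - 379)*(-274) = (-1*22/11 - 379)*(-274) = (-1*22*1/11 - 379)*(-274) = (-2 - 379)*(-274) = -381*(-274) = 104394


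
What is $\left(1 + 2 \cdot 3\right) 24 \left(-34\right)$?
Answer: $-5712$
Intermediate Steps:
$\left(1 + 2 \cdot 3\right) 24 \left(-34\right) = \left(1 + 6\right) 24 \left(-34\right) = 7 \cdot 24 \left(-34\right) = 168 \left(-34\right) = -5712$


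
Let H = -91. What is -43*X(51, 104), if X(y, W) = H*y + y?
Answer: 197370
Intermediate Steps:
X(y, W) = -90*y (X(y, W) = -91*y + y = -90*y)
-43*X(51, 104) = -(-3870)*51 = -43*(-4590) = 197370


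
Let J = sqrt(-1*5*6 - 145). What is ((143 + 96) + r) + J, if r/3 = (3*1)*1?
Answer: 248 + 5*I*sqrt(7) ≈ 248.0 + 13.229*I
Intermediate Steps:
r = 9 (r = 3*((3*1)*1) = 3*(3*1) = 3*3 = 9)
J = 5*I*sqrt(7) (J = sqrt(-5*6 - 145) = sqrt(-30 - 145) = sqrt(-175) = 5*I*sqrt(7) ≈ 13.229*I)
((143 + 96) + r) + J = ((143 + 96) + 9) + 5*I*sqrt(7) = (239 + 9) + 5*I*sqrt(7) = 248 + 5*I*sqrt(7)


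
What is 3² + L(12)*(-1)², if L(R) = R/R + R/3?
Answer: 14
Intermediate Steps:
L(R) = 1 + R/3 (L(R) = 1 + R*(⅓) = 1 + R/3)
3² + L(12)*(-1)² = 3² + (1 + (⅓)*12)*(-1)² = 9 + (1 + 4)*1 = 9 + 5*1 = 9 + 5 = 14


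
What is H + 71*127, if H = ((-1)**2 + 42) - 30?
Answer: 9030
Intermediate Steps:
H = 13 (H = (1 + 42) - 30 = 43 - 30 = 13)
H + 71*127 = 13 + 71*127 = 13 + 9017 = 9030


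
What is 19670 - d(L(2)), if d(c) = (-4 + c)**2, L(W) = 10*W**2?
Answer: 18374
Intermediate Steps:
19670 - d(L(2)) = 19670 - (-4 + 10*2**2)**2 = 19670 - (-4 + 10*4)**2 = 19670 - (-4 + 40)**2 = 19670 - 1*36**2 = 19670 - 1*1296 = 19670 - 1296 = 18374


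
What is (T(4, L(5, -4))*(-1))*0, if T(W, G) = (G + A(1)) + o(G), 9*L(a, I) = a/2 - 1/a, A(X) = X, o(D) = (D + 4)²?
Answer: 0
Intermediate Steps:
o(D) = (4 + D)²
L(a, I) = -1/(9*a) + a/18 (L(a, I) = (a/2 - 1/a)/9 = -1/(9*a) + a/18)
T(W, G) = 1 + G + (4 + G)² (T(W, G) = (G + 1) + (4 + G)² = (1 + G) + (4 + G)² = 1 + G + (4 + G)²)
(T(4, L(5, -4))*(-1))*0 = ((1 + (1/18)*(-2 + 5²)/5 + (4 + (1/18)*(-2 + 5²)/5)²)*(-1))*0 = ((1 + (1/18)*(⅕)*(-2 + 25) + (4 + (1/18)*(⅕)*(-2 + 25))²)*(-1))*0 = ((1 + (1/18)*(⅕)*23 + (4 + (1/18)*(⅕)*23)²)*(-1))*0 = ((1 + 23/90 + (4 + 23/90)²)*(-1))*0 = ((1 + 23/90 + (383/90)²)*(-1))*0 = ((1 + 23/90 + 146689/8100)*(-1))*0 = ((156859/8100)*(-1))*0 = -156859/8100*0 = 0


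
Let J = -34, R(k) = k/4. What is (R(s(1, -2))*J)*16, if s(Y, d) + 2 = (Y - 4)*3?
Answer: 1496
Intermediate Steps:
s(Y, d) = -14 + 3*Y (s(Y, d) = -2 + (Y - 4)*3 = -2 + (-4 + Y)*3 = -2 + (-12 + 3*Y) = -14 + 3*Y)
R(k) = k/4 (R(k) = k*(¼) = k/4)
(R(s(1, -2))*J)*16 = (((-14 + 3*1)/4)*(-34))*16 = (((-14 + 3)/4)*(-34))*16 = (((¼)*(-11))*(-34))*16 = -11/4*(-34)*16 = (187/2)*16 = 1496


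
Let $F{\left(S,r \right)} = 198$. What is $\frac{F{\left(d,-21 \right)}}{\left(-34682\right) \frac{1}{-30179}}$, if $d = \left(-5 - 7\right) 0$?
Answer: $\frac{2987721}{17341} \approx 172.29$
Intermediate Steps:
$d = 0$ ($d = \left(-12\right) 0 = 0$)
$\frac{F{\left(d,-21 \right)}}{\left(-34682\right) \frac{1}{-30179}} = \frac{198}{\left(-34682\right) \frac{1}{-30179}} = \frac{198}{\left(-34682\right) \left(- \frac{1}{30179}\right)} = \frac{198}{\frac{34682}{30179}} = 198 \cdot \frac{30179}{34682} = \frac{2987721}{17341}$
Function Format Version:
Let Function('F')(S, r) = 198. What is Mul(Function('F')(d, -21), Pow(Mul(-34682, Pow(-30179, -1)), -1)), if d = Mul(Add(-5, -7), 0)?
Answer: Rational(2987721, 17341) ≈ 172.29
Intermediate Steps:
d = 0 (d = Mul(-12, 0) = 0)
Mul(Function('F')(d, -21), Pow(Mul(-34682, Pow(-30179, -1)), -1)) = Mul(198, Pow(Mul(-34682, Pow(-30179, -1)), -1)) = Mul(198, Pow(Mul(-34682, Rational(-1, 30179)), -1)) = Mul(198, Pow(Rational(34682, 30179), -1)) = Mul(198, Rational(30179, 34682)) = Rational(2987721, 17341)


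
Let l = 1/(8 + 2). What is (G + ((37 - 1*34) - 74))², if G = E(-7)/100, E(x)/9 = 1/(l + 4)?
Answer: 846868201/168100 ≈ 5037.9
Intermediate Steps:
l = ⅒ (l = 1/10 = ⅒ ≈ 0.10000)
E(x) = 90/41 (E(x) = 9/(⅒ + 4) = 9/(41/10) = 9*(10/41) = 90/41)
G = 9/410 (G = (90/41)/100 = (90/41)*(1/100) = 9/410 ≈ 0.021951)
(G + ((37 - 1*34) - 74))² = (9/410 + ((37 - 1*34) - 74))² = (9/410 + ((37 - 34) - 74))² = (9/410 + (3 - 74))² = (9/410 - 71)² = (-29101/410)² = 846868201/168100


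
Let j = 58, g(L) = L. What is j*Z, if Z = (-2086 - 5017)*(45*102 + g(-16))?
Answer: -1884369076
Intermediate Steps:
Z = -32489122 (Z = (-2086 - 5017)*(45*102 - 16) = -7103*(4590 - 16) = -7103*4574 = -32489122)
j*Z = 58*(-32489122) = -1884369076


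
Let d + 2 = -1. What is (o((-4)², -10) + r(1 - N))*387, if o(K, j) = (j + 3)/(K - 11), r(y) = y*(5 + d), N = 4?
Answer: -14319/5 ≈ -2863.8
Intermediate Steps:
d = -3 (d = -2 - 1 = -3)
r(y) = 2*y (r(y) = y*(5 - 3) = y*2 = 2*y)
o(K, j) = (3 + j)/(-11 + K)
(o((-4)², -10) + r(1 - N))*387 = ((3 - 10)/(-11 + (-4)²) + 2*(1 - 1*4))*387 = (-7/(-11 + 16) + 2*(1 - 4))*387 = (-7/5 + 2*(-3))*387 = ((⅕)*(-7) - 6)*387 = (-7/5 - 6)*387 = -37/5*387 = -14319/5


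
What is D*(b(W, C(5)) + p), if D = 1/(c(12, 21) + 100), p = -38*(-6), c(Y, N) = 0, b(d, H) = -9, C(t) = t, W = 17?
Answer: 219/100 ≈ 2.1900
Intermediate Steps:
p = 228
D = 1/100 (D = 1/(0 + 100) = 1/100 ≈ 0.010000)
D*(b(W, C(5)) + p) = (-9 + 228)/100 = (1/100)*219 = 219/100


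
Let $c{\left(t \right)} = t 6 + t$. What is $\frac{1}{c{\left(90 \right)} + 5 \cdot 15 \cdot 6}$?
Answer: $\frac{1}{1080} \approx 0.00092593$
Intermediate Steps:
$c{\left(t \right)} = 7 t$ ($c{\left(t \right)} = 6 t + t = 7 t$)
$\frac{1}{c{\left(90 \right)} + 5 \cdot 15 \cdot 6} = \frac{1}{7 \cdot 90 + 5 \cdot 15 \cdot 6} = \frac{1}{630 + 75 \cdot 6} = \frac{1}{630 + 450} = \frac{1}{1080}$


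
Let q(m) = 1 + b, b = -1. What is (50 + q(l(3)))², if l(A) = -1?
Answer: 2500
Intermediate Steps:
q(m) = 0 (q(m) = 1 - 1 = 0)
(50 + q(l(3)))² = (50 + 0)² = 50² = 2500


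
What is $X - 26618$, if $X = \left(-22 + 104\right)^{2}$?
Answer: $-19894$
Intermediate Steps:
$X = 6724$ ($X = 82^{2} = 6724$)
$X - 26618 = 6724 - 26618 = -19894$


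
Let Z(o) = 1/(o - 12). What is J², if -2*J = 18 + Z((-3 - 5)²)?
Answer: 877969/10816 ≈ 81.173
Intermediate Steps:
Z(o) = 1/(-12 + o)
J = -937/104 (J = -(18 + 1/(-12 + (-3 - 5)²))/2 = -(18 + 1/(-12 + (-8)²))/2 = -(18 + 1/(-12 + 64))/2 = -(18 + 1/52)/2 = -½*937/52 = -937/104 ≈ -9.0096)
J² = (-937/104)² = 877969/10816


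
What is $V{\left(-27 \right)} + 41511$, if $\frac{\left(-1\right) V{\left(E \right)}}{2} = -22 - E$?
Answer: $41501$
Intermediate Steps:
$V{\left(E \right)} = 44 + 2 E$ ($V{\left(E \right)} = - 2 \left(-22 - E\right) = 44 + 2 E$)
$V{\left(-27 \right)} + 41511 = \left(44 + 2 \left(-27\right)\right) + 41511 = \left(44 - 54\right) + 41511 = -10 + 41511 = 41501$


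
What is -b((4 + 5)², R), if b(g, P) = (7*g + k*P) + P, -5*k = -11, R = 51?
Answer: -3651/5 ≈ -730.20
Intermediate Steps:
k = 11/5 (k = -⅕*(-11) = 11/5 ≈ 2.2000)
b(g, P) = 7*g + 16*P/5 (b(g, P) = (7*g + 11*P/5) + P = 7*g + 16*P/5)
-b((4 + 5)², R) = -(7*(4 + 5)² + (16/5)*51) = -(7*9² + 816/5) = -(7*81 + 816/5) = -(567 + 816/5) = -1*3651/5 = -3651/5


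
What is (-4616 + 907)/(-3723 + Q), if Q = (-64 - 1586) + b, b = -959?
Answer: 3709/6332 ≈ 0.58575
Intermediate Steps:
Q = -2609 (Q = (-64 - 1586) - 959 = -1650 - 959 = -2609)
(-4616 + 907)/(-3723 + Q) = (-4616 + 907)/(-3723 - 2609) = -3709/(-6332) = -3709*(-1/6332) = 3709/6332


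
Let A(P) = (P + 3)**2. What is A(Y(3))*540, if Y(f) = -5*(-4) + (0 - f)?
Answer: 216000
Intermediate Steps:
Y(f) = 20 - f
A(P) = (3 + P)**2
A(Y(3))*540 = (3 + (20 - 1*3))**2*540 = (3 + (20 - 3))**2*540 = (3 + 17)**2*540 = 20**2*540 = 400*540 = 216000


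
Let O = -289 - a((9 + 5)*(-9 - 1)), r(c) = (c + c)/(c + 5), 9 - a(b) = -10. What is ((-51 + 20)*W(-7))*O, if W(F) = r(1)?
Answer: 9548/3 ≈ 3182.7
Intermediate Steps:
a(b) = 19 (a(b) = 9 - 1*(-10) = 9 + 10 = 19)
r(c) = 2*c/(5 + c) (r(c) = (2*c)/(5 + c) = 2*c/(5 + c))
W(F) = 1/3 (W(F) = 2*1/(5 + 1) = 2*1/6 = 2*1*(1/6) = 1/3)
O = -308 (O = -289 - 1*19 = -289 - 19 = -308)
((-51 + 20)*W(-7))*O = ((-51 + 20)*(1/3))*(-308) = -31*1/3*(-308) = -31/3*(-308) = 9548/3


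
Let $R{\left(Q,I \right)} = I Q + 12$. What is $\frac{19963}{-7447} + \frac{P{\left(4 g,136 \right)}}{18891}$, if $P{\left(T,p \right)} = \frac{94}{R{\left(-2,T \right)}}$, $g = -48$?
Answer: $- \frac{6788146775}{2532262986} \approx -2.6807$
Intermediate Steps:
$R{\left(Q,I \right)} = 12 + I Q$
$P{\left(T,p \right)} = \frac{94}{12 - 2 T}$ ($P{\left(T,p \right)} = \frac{94}{12 + T \left(-2\right)} = \frac{94}{12 - 2 T}$)
$\frac{19963}{-7447} + \frac{P{\left(4 g,136 \right)}}{18891} = \frac{19963}{-7447} + \frac{47 \frac{1}{6 - 4 \left(-48\right)}}{18891} = 19963 \left(- \frac{1}{7447}\right) + \frac{47}{6 - -192} \cdot \frac{1}{18891} = - \frac{19963}{7447} + \frac{47}{6 + 192} \cdot \frac{1}{18891} = - \frac{19963}{7447} + \frac{47}{198} \cdot \frac{1}{18891} = - \frac{19963}{7447} + \frac{47}{3740418} = - \frac{6788146775}{2532262986}$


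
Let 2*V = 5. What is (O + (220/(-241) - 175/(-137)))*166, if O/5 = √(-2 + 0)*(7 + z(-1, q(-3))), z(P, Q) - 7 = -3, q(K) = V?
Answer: 1997810/33017 + 9130*I*√2 ≈ 60.509 + 12912.0*I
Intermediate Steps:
V = 5/2 (V = (½)*5 = 5/2 ≈ 2.5000)
q(K) = 5/2
z(P, Q) = 4 (z(P, Q) = 7 - 3 = 4)
O = 55*I*√2 (O = 5*(√(-2 + 0)*(7 + 4)) = 5*(√(-2)*11) = 5*((I*√2)*11) = 5*(11*I*√2) = 55*I*√2 ≈ 77.782*I)
(O + (220/(-241) - 175/(-137)))*166 = (55*I*√2 + (220/(-241) - 175/(-137)))*166 = (55*I*√2 + (220*(-1/241) - 175*(-1/137)))*166 = (55*I*√2 + (-220/241 + 175/137))*166 = (55*I*√2 + 12035/33017)*166 = (12035/33017 + 55*I*√2)*166 = 1997810/33017 + 9130*I*√2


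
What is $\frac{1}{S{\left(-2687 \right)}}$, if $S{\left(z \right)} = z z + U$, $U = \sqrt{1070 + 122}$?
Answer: $\frac{7219969}{52127952359769} - \frac{2 \sqrt{298}}{52127952359769} \approx 1.385 \cdot 10^{-7}$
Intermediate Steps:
$U = 2 \sqrt{298}$ ($U = \sqrt{1192} = 2 \sqrt{298} \approx 34.525$)
$S{\left(z \right)} = z^{2} + 2 \sqrt{298}$ ($S{\left(z \right)} = z z + 2 \sqrt{298} = z^{2} + 2 \sqrt{298}$)
$\frac{1}{S{\left(-2687 \right)}} = \frac{1}{\left(-2687\right)^{2} + 2 \sqrt{298}} = \frac{1}{7219969 + 2 \sqrt{298}}$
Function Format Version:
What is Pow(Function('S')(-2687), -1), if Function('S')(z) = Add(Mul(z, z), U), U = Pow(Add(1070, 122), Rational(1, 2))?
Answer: Add(Rational(7219969, 52127952359769), Mul(Rational(-2, 52127952359769), Pow(298, Rational(1, 2)))) ≈ 1.3850e-7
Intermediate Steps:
U = Mul(2, Pow(298, Rational(1, 2))) (U = Pow(1192, Rational(1, 2)) = Mul(2, Pow(298, Rational(1, 2))) ≈ 34.525)
Function('S')(z) = Add(Pow(z, 2), Mul(2, Pow(298, Rational(1, 2)))) (Function('S')(z) = Add(Mul(z, z), Mul(2, Pow(298, Rational(1, 2)))) = Add(Pow(z, 2), Mul(2, Pow(298, Rational(1, 2)))))
Pow(Function('S')(-2687), -1) = Pow(Add(Pow(-2687, 2), Mul(2, Pow(298, Rational(1, 2)))), -1) = Pow(Add(7219969, Mul(2, Pow(298, Rational(1, 2)))), -1)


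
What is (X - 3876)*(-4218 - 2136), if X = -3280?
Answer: 45469224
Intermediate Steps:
(X - 3876)*(-4218 - 2136) = (-3280 - 3876)*(-4218 - 2136) = -7156*(-6354) = 45469224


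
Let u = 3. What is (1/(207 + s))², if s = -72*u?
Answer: 1/81 ≈ 0.012346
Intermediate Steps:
s = -216 (s = -72*3 = -216)
(1/(207 + s))² = (1/(207 - 216))² = (1/(-9))² = (-⅑)² = 1/81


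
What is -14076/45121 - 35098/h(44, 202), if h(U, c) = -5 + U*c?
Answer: -244099138/57258549 ≈ -4.2631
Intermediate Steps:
-14076/45121 - 35098/h(44, 202) = -14076/45121 - 35098/(-5 + 44*202) = -14076*1/45121 - 35098/(-5 + 8888) = -14076/45121 - 35098/8883 = -14076/45121 - 35098*1/8883 = -14076/45121 - 5014/1269 = -244099138/57258549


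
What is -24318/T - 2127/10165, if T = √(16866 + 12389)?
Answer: -2127/10165 - 24318*√29255/29255 ≈ -142.39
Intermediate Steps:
T = √29255 ≈ 171.04
-24318/T - 2127/10165 = -24318*√29255/29255 - 2127/10165 = -2127/10165 - 24318*√29255/29255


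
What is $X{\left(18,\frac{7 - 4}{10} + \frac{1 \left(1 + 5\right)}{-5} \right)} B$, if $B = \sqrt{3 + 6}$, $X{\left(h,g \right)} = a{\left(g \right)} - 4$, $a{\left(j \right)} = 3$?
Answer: $-3$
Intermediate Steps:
$X{\left(h,g \right)} = -1$ ($X{\left(h,g \right)} = 3 - 4 = -1$)
$B = 3$ ($B = \sqrt{9} = 3$)
$X{\left(18,\frac{7 - 4}{10} + \frac{1 \left(1 + 5\right)}{-5} \right)} B = \left(-1\right) 3 = -3$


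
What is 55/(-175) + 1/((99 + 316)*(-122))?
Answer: -111393/354410 ≈ -0.31431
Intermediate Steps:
55/(-175) + 1/((99 + 316)*(-122)) = 55*(-1/175) - 1/122/415 = -11/35 + (1/415)*(-1/122) = -11/35 - 1/50630 = -111393/354410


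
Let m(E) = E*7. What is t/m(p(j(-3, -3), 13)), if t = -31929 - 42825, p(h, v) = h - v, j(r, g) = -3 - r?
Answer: 74754/91 ≈ 821.47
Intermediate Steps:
m(E) = 7*E
t = -74754
t/m(p(j(-3, -3), 13)) = -74754*1/(7*((-3 - 1*(-3)) - 1*13)) = -74754*1/(7*((-3 + 3) - 13)) = -74754*1/(7*(0 - 13)) = -74754/(7*(-13)) = -74754/(-91) = -74754*(-1/91) = 74754/91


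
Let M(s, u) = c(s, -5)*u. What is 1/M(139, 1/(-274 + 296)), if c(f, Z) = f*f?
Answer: 22/19321 ≈ 0.0011387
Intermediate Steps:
c(f, Z) = f²
M(s, u) = u*s² (M(s, u) = s²*u = u*s²)
1/M(139, 1/(-274 + 296)) = 1/(139²/(-274 + 296)) = 1/(19321/22) = 22/19321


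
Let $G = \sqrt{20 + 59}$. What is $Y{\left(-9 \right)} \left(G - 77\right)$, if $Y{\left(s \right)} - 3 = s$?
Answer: $462 - 6 \sqrt{79} \approx 408.67$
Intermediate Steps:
$G = \sqrt{79} \approx 8.8882$
$Y{\left(s \right)} = 3 + s$
$Y{\left(-9 \right)} \left(G - 77\right) = \left(3 - 9\right) \left(\sqrt{79} - 77\right) = - 6 \left(-77 + \sqrt{79}\right) = 462 - 6 \sqrt{79}$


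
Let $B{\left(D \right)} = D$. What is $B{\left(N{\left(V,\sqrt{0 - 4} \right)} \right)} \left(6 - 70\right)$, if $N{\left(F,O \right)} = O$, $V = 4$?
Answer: $- 128 i \approx - 128.0 i$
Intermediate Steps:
$B{\left(N{\left(V,\sqrt{0 - 4} \right)} \right)} \left(6 - 70\right) = \sqrt{0 - 4} \left(6 - 70\right) = \sqrt{-4} \left(-64\right) = 2 i \left(-64\right) = - 128 i$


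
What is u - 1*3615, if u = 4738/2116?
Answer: -166187/46 ≈ -3612.8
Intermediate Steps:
u = 103/46 (u = 4738*(1/2116) = 103/46 ≈ 2.2391)
u - 1*3615 = 103/46 - 1*3615 = 103/46 - 3615 = -166187/46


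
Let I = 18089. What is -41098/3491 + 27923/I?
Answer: -645942529/63148699 ≈ -10.229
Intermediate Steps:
-41098/3491 + 27923/I = -41098/3491 + 27923/18089 = -645942529/63148699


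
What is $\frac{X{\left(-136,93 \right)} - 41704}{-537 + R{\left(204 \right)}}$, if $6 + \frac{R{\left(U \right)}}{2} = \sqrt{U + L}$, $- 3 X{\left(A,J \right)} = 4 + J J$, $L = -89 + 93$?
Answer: $\frac{24478995}{300569} + \frac{1070120 \sqrt{13}}{901707} \approx 85.721$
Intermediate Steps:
$L = 4$
$X{\left(A,J \right)} = - \frac{4}{3} - \frac{J^{2}}{3}$ ($X{\left(A,J \right)} = - \frac{4 + J J}{3} = - \frac{4 + J^{2}}{3} = - \frac{4}{3} - \frac{J^{2}}{3}$)
$R{\left(U \right)} = -12 + 2 \sqrt{4 + U}$ ($R{\left(U \right)} = -12 + 2 \sqrt{U + 4} = -12 + 2 \sqrt{4 + U}$)
$\frac{X{\left(-136,93 \right)} - 41704}{-537 + R{\left(204 \right)}} = \frac{\left(- \frac{4}{3} - \frac{93^{2}}{3}\right) - 41704}{-537 - \left(12 - 2 \sqrt{4 + 204}\right)} = \frac{\left(- \frac{4}{3} - 2883\right) - 41704}{-537 - \left(12 - 2 \sqrt{208}\right)} = \frac{\left(- \frac{4}{3} - 2883\right) - 41704}{-537 - \left(12 - 2 \cdot 4 \sqrt{13}\right)} = \frac{- \frac{8653}{3} - 41704}{-537 - \left(12 - 8 \sqrt{13}\right)} = - \frac{133765}{3 \left(-549 + 8 \sqrt{13}\right)}$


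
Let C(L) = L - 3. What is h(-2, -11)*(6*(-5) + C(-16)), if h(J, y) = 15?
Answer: -735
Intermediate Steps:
C(L) = -3 + L
h(-2, -11)*(6*(-5) + C(-16)) = 15*(6*(-5) + (-3 - 16)) = 15*(-30 - 19) = 15*(-49) = -735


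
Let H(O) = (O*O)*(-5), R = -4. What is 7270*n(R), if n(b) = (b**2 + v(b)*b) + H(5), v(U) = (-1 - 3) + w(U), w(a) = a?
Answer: -559790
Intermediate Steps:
H(O) = -5*O**2 (H(O) = O**2*(-5) = -5*O**2)
v(U) = -4 + U (v(U) = (-1 - 3) + U = -4 + U)
n(b) = -125 + b**2 + b*(-4 + b) (n(b) = (b**2 + (-4 + b)*b) - 5*5**2 = (b**2 + b*(-4 + b)) - 5*25 = (b**2 + b*(-4 + b)) - 125 = -125 + b**2 + b*(-4 + b))
7270*n(R) = 7270*(-125 + (-4)**2 - 4*(-4 - 4)) = 7270*(-125 + 16 - 4*(-8)) = 7270*(-125 + 16 + 32) = 7270*(-77) = -559790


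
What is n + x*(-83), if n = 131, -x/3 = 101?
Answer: 25280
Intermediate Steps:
x = -303 (x = -3*101 = -303)
n + x*(-83) = 131 - 303*(-83) = 131 + 25149 = 25280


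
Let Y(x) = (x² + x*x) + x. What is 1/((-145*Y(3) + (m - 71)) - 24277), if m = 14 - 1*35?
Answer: -1/27414 ≈ -3.6478e-5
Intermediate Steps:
m = -21 (m = 14 - 35 = -21)
Y(x) = x + 2*x² (Y(x) = (x² + x²) + x = 2*x² + x = x + 2*x²)
1/((-145*Y(3) + (m - 71)) - 24277) = 1/((-435*(1 + 2*3) + (-21 - 71)) - 24277) = 1/((-435*(1 + 6) - 92) - 24277) = 1/((-435*7 - 92) - 24277) = 1/((-145*21 - 92) - 24277) = 1/((-3045 - 92) - 24277) = 1/(-3137 - 24277) = 1/(-27414) = -1/27414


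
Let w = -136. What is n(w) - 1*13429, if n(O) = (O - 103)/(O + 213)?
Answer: -1034272/77 ≈ -13432.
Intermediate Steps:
n(O) = (-103 + O)/(213 + O)
n(w) - 1*13429 = (-103 - 136)/(213 - 136) - 1*13429 = -239/77 - 13429 = -1034272/77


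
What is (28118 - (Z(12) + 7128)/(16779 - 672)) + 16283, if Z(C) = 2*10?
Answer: 715159759/16107 ≈ 44401.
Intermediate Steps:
Z(C) = 20
(28118 - (Z(12) + 7128)/(16779 - 672)) + 16283 = (28118 - (20 + 7128)/(16779 - 672)) + 16283 = (28118 - 7148/16107) + 16283 = 452889478/16107 + 16283 = 715159759/16107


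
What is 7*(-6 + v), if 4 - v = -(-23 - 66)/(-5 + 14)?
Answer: -749/9 ≈ -83.222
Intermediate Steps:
v = -53/9 (v = 4 - (-1)*(-23 - 66)/(-5 + 14) = 4 - (-1)*(-89/9) = 4 - (-1)*(-89*⅑) = 4 - (-1)*(-89)/9 = 4 - 1*89/9 = 4 - 89/9 = -53/9 ≈ -5.8889)
7*(-6 + v) = 7*(-6 - 53/9) = 7*(-107/9) = -749/9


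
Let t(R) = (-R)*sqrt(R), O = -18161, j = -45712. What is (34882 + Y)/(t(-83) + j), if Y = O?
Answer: -764350352/2090158731 - 1387843*I*sqrt(83)/2090158731 ≈ -0.36569 - 0.0060492*I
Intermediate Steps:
Y = -18161
t(R) = -R**(3/2)
(34882 + Y)/(t(-83) + j) = (34882 - 18161)/(-(-83)**(3/2) - 45712) = 16721/(-(-83)*I*sqrt(83) - 45712) = 16721/(83*I*sqrt(83) - 45712) = 16721/(-45712 + 83*I*sqrt(83))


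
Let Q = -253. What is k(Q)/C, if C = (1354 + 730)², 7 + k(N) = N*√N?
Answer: -7/4343056 - 253*I*√253/4343056 ≈ -1.6118e-6 - 0.00092658*I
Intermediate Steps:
k(N) = -7 + N^(3/2) (k(N) = -7 + N*√N = -7 + N^(3/2))
C = 4343056 (C = 2084² = 4343056)
k(Q)/C = (-7 + (-253)^(3/2))/4343056 = (-7 - 253*I*√253)*(1/4343056) = -7/4343056 - 253*I*√253/4343056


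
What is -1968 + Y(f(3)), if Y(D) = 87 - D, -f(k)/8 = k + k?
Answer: -1833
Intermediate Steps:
f(k) = -16*k (f(k) = -8*(k + k) = -16*k)
-1968 + Y(f(3)) = -1968 + (87 - (-16)*3) = -1968 + (87 - 1*(-48)) = -1968 + (87 + 48) = -1968 + 135 = -1833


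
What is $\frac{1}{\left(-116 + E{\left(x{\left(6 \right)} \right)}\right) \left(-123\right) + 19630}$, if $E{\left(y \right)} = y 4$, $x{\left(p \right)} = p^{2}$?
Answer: $\frac{1}{16186} \approx 6.1782 \cdot 10^{-5}$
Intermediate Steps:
$E{\left(y \right)} = 4 y$
$\frac{1}{\left(-116 + E{\left(x{\left(6 \right)} \right)}\right) \left(-123\right) + 19630} = \frac{1}{\left(-116 + 4 \cdot 6^{2}\right) \left(-123\right) + 19630} = \frac{1}{\left(-116 + 4 \cdot 36\right) \left(-123\right) + 19630} = \frac{1}{\left(-116 + 144\right) \left(-123\right) + 19630} = \frac{1}{28 \left(-123\right) + 19630} = \frac{1}{-3444 + 19630} = \frac{1}{16186}$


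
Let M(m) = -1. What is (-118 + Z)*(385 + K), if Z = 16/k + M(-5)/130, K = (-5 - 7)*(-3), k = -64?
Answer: -12944487/260 ≈ -49787.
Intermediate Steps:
K = 36 (K = -12*(-3) = 36)
Z = -67/260 (Z = 16/(-64) - 1/130 = 16*(-1/64) - 1*1/130 = -¼ - 1/130 = -67/260 ≈ -0.25769)
(-118 + Z)*(385 + K) = (-118 - 67/260)*(385 + 36) = -30747/260*421 = -12944487/260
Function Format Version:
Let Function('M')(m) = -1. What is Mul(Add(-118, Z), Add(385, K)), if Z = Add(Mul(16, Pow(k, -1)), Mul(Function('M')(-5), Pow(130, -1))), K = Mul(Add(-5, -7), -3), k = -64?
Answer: Rational(-12944487, 260) ≈ -49787.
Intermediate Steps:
K = 36 (K = Mul(-12, -3) = 36)
Z = Rational(-67, 260) (Z = Add(Mul(16, Pow(-64, -1)), Mul(-1, Pow(130, -1))) = Add(Mul(16, Rational(-1, 64)), Mul(-1, Rational(1, 130))) = Add(Rational(-1, 4), Rational(-1, 130)) = Rational(-67, 260) ≈ -0.25769)
Mul(Add(-118, Z), Add(385, K)) = Mul(Add(-118, Rational(-67, 260)), Add(385, 36)) = Mul(Rational(-30747, 260), 421) = Rational(-12944487, 260)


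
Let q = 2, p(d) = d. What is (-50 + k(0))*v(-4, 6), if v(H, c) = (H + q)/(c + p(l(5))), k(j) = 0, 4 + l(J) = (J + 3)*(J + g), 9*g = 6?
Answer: 150/71 ≈ 2.1127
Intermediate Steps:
g = 2/3 (g = (1/9)*6 = 2/3 ≈ 0.66667)
l(J) = -4 + (3 + J)*(2/3 + J) (l(J) = -4 + (J + 3)*(J + 2/3) = -4 + (3 + J)*(2/3 + J))
v(H, c) = (2 + H)/(124/3 + c) (v(H, c) = (H + 2)/(c + (-2 + 5**2 + (11/3)*5)) = (2 + H)/(c + (-2 + 25 + 55/3)) = (2 + H)/(c + 124/3) = (2 + H)/(124/3 + c))
(-50 + k(0))*v(-4, 6) = (-50 + 0)*(3*(2 - 4)/(124 + 3*6)) = -150*(-2)/(124 + 18) = -150*(-2)/142 = -50*(-3/71) = 150/71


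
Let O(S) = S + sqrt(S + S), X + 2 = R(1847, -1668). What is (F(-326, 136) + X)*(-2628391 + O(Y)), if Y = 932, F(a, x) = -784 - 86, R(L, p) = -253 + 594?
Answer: 1395180729 - 1062*sqrt(466) ≈ 1.3952e+9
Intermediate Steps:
R(L, p) = 341
X = 339 (X = -2 + 341 = 339)
F(a, x) = -870
O(S) = S + sqrt(2)*sqrt(S) (O(S) = S + sqrt(2*S) = S + sqrt(2)*sqrt(S))
(F(-326, 136) + X)*(-2628391 + O(Y)) = (-870 + 339)*(-2628391 + (932 + sqrt(2)*sqrt(932))) = -531*(-2628391 + (932 + sqrt(2)*(2*sqrt(233)))) = -531*(-2628391 + (932 + 2*sqrt(466))) = -531*(-2627459 + 2*sqrt(466)) = 1395180729 - 1062*sqrt(466)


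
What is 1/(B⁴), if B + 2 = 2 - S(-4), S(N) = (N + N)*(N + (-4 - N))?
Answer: 1/1048576 ≈ 9.5367e-7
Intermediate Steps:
S(N) = -8*N (S(N) = (2*N)*(-4) = -8*N)
B = -32 (B = -2 + (2 - (-8)*(-4)) = -2 + (2 - 1*32) = -2 + (2 - 32) = -2 - 30 = -32)
1/(B⁴) = 1/((-32)⁴) = 1/1048576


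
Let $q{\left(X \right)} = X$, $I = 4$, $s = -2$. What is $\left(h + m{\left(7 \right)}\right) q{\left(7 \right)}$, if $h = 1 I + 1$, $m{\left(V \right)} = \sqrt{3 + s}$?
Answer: $42$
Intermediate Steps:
$m{\left(V \right)} = 1$ ($m{\left(V \right)} = \sqrt{3 - 2} = \sqrt{1} = 1$)
$h = 5$ ($h = 1 \cdot 4 + 1 = 4 + 1 = 5$)
$\left(h + m{\left(7 \right)}\right) q{\left(7 \right)} = \left(5 + 1\right) 7 = 6 \cdot 7 = 42$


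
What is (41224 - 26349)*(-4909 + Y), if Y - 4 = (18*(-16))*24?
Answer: -175777875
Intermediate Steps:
Y = -6908 (Y = 4 + (18*(-16))*24 = 4 - 288*24 = 4 - 6912 = -6908)
(41224 - 26349)*(-4909 + Y) = (41224 - 26349)*(-4909 - 6908) = 14875*(-11817) = -175777875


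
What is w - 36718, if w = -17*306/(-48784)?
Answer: -895622855/24392 ≈ -36718.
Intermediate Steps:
w = 2601/24392 (w = -5202*(-1/48784) = 2601/24392 ≈ 0.10663)
w - 36718 = 2601/24392 - 36718 = -895622855/24392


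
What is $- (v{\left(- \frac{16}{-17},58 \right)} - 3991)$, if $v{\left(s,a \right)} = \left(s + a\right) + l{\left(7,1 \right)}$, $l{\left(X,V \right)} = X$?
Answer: $\frac{66726}{17} \approx 3925.1$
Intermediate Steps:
$v{\left(s,a \right)} = 7 + a + s$ ($v{\left(s,a \right)} = \left(s + a\right) + 7 = \left(a + s\right) + 7 = 7 + a + s$)
$- (v{\left(- \frac{16}{-17},58 \right)} - 3991) = - (\left(7 + 58 - \frac{16}{-17}\right) - 3991) = - (\left(7 + 58 - - \frac{16}{17}\right) - 3991) = - (\left(7 + 58 + \frac{16}{17}\right) - 3991) = - (\frac{1121}{17} - 3991) = \left(-1\right) \left(- \frac{66726}{17}\right) = \frac{66726}{17}$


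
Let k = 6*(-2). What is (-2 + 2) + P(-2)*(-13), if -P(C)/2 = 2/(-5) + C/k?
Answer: -91/15 ≈ -6.0667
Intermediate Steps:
k = -12
P(C) = ⅘ + C/6 (P(C) = -2*(2/(-5) + C/(-12)) = -2*(2*(-⅕) + C*(-1/12)) = -2*(-⅖ - C/12) = ⅘ + C/6)
(-2 + 2) + P(-2)*(-13) = (-2 + 2) + (⅘ + (⅙)*(-2))*(-13) = 0 + (⅘ - ⅓)*(-13) = 0 + (7/15)*(-13) = 0 - 91/15 = -91/15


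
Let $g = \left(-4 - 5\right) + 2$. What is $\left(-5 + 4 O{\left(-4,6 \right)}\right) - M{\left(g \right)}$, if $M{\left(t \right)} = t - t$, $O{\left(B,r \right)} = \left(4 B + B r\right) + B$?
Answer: $-181$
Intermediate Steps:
$O{\left(B,r \right)} = 5 B + B r$
$g = -7$ ($g = -9 + 2 = -7$)
$M{\left(t \right)} = 0$
$\left(-5 + 4 O{\left(-4,6 \right)}\right) - M{\left(g \right)} = \left(-5 + 4 \left(- 4 \left(5 + 6\right)\right)\right) - 0 = \left(-5 + 4 \left(\left(-4\right) 11\right)\right) + 0 = \left(-5 + 4 \left(-44\right)\right) + 0 = \left(-5 - 176\right) + 0 = -181 + 0 = -181$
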